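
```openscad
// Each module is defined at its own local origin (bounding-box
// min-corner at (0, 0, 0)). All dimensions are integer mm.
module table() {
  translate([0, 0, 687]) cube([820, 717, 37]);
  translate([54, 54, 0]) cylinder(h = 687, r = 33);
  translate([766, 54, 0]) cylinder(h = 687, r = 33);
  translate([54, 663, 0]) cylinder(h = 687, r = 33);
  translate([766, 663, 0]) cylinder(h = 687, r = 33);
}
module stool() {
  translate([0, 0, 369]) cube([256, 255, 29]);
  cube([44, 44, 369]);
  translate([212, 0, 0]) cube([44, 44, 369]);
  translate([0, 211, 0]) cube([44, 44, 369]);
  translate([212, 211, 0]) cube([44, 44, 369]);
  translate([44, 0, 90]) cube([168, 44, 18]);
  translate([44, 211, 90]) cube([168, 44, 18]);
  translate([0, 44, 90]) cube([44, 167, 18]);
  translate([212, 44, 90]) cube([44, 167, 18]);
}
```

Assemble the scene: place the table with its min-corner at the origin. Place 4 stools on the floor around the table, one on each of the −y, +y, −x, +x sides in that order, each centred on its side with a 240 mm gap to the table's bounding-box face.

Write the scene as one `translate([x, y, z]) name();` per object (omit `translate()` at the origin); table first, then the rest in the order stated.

table();
translate([282, -495, 0]) stool();
translate([282, 957, 0]) stool();
translate([-496, 231, 0]) stool();
translate([1060, 231, 0]) stool();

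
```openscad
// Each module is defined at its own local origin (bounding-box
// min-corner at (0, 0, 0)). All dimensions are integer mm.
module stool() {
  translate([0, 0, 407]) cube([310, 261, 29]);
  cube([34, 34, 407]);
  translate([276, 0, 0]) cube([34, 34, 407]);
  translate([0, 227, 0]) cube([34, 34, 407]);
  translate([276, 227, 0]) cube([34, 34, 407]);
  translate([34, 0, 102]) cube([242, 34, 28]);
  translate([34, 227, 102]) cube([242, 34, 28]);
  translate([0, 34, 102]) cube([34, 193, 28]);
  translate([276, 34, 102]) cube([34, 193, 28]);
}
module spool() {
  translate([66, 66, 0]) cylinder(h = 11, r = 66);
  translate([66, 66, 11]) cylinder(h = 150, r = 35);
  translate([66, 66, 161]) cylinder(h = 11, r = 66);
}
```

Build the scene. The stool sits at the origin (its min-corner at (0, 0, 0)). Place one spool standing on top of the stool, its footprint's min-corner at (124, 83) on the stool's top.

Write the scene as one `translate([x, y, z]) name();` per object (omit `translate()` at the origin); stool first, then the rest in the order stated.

stool();
translate([124, 83, 436]) spool();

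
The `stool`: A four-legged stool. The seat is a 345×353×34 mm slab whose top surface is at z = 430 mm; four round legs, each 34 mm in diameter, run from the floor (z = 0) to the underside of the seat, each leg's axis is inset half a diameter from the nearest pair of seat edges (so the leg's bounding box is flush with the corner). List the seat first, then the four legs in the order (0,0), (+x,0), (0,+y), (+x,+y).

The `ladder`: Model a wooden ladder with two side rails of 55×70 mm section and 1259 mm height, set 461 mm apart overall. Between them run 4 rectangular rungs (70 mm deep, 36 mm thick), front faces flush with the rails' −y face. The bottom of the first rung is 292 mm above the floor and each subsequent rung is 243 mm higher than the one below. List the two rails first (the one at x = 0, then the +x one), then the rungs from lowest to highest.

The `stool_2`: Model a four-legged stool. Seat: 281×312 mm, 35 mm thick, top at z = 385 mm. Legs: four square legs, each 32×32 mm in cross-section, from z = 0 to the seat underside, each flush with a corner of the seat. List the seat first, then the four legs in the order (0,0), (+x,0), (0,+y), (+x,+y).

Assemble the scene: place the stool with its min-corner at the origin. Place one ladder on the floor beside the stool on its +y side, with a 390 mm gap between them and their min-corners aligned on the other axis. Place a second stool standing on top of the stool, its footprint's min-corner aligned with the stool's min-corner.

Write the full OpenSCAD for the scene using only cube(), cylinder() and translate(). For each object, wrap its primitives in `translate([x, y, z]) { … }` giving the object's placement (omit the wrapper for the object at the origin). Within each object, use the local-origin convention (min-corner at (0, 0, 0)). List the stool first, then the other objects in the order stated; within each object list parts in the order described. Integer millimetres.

translate([0, 0, 396]) cube([345, 353, 34]);
translate([17, 17, 0]) cylinder(h = 396, r = 17);
translate([328, 17, 0]) cylinder(h = 396, r = 17);
translate([17, 336, 0]) cylinder(h = 396, r = 17);
translate([328, 336, 0]) cylinder(h = 396, r = 17);
translate([0, 743, 0]) {
  cube([55, 70, 1259]);
  translate([406, 0, 0]) cube([55, 70, 1259]);
  translate([55, 0, 292]) cube([351, 70, 36]);
  translate([55, 0, 535]) cube([351, 70, 36]);
  translate([55, 0, 778]) cube([351, 70, 36]);
  translate([55, 0, 1021]) cube([351, 70, 36]);
}
translate([0, 0, 430]) {
  translate([0, 0, 350]) cube([281, 312, 35]);
  cube([32, 32, 350]);
  translate([249, 0, 0]) cube([32, 32, 350]);
  translate([0, 280, 0]) cube([32, 32, 350]);
  translate([249, 280, 0]) cube([32, 32, 350]);
}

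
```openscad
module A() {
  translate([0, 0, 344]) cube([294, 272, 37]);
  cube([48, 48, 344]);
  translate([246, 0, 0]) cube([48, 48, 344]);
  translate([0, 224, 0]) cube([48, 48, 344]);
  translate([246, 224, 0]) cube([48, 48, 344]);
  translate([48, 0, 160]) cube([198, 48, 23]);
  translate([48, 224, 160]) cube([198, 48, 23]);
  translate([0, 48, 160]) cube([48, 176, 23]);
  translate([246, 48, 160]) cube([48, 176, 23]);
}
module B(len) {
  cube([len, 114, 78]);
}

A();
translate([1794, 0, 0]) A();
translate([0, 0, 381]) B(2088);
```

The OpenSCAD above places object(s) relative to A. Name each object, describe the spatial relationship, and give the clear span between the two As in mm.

Second stool starts at x = 1794; first ends at x = 294; clear span = 1794 − 294 = 1500 mm.

A is a stool. B is a beam. A beam spans the tops of two stools. The clear span between the two stools is 1500 mm.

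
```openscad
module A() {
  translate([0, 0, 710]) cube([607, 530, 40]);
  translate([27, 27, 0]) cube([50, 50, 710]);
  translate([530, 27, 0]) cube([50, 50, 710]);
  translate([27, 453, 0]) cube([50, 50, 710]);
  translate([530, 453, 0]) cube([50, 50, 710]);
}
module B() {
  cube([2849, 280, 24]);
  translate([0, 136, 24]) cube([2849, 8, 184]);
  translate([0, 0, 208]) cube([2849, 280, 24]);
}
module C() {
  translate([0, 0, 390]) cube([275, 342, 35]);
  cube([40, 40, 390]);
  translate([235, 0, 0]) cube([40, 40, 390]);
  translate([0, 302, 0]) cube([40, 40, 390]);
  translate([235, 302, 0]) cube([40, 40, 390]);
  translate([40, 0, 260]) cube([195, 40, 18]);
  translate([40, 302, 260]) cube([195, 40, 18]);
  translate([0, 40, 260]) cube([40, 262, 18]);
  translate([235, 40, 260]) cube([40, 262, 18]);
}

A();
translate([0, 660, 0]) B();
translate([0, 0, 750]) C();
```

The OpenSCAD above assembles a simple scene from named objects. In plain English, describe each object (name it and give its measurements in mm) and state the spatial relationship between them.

A is a table with a 607×530 mm rectangular top, 40 mm thick, top surface at z = 750 mm, supported by four 50×50 mm square legs, each inset 27 mm from the nearest pair of top edges, running from the floor.

B is an I-beam lying along x, 2849 mm long. Overall section height 232 mm. Two flanges 280 mm wide (y) and 24 mm thick, one on the floor and one at the top; a web 8 mm thick runs between them, centred on the flange width.

C is a four-legged stool. The seat is 275×342 mm, 35 mm thick, top at z = 425 mm. It stands on four square legs, each 40×40 mm in cross-section, from z = 0 to the seat underside, each flush with a corner of the seat. Four stretchers, 40 mm wide and 18 mm tall, connect adjacent legs with their undersides at z = 260 mm, each running between the inner faces of the legs it joins and aligned with the legs' outer faces on the other axis.

The I-beam is on the floor beside the table on its +y side. The stool is on top of the table.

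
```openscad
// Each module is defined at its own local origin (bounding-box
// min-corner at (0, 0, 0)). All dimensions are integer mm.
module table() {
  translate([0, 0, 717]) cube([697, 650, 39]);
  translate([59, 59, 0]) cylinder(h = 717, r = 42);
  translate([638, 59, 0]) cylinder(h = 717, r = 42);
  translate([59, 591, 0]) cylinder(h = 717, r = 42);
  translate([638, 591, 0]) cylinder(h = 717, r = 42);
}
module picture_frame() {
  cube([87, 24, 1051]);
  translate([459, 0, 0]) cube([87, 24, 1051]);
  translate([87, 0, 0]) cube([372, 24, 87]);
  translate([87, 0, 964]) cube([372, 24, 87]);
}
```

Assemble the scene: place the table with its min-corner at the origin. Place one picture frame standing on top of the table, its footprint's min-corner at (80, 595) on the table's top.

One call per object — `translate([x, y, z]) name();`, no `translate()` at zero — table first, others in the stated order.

table();
translate([80, 595, 756]) picture_frame();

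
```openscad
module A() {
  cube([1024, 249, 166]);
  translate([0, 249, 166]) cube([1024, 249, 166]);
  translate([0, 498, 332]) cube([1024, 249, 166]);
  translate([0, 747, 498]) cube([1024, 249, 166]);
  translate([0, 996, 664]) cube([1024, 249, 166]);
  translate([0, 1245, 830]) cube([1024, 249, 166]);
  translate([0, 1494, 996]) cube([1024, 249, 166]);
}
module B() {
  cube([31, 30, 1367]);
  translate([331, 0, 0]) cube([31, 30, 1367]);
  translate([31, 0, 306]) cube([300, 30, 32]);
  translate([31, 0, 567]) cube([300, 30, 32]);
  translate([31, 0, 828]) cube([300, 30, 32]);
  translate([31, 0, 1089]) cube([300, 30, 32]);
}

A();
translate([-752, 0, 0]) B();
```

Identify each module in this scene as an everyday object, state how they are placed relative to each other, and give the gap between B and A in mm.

A is a staircase. B is a ladder. The ladder is on the floor beside the staircase on its −x side. The gap between the ladder and the staircase is 390 mm.

The ladder's nearest face is 390 mm from the staircase's −x face.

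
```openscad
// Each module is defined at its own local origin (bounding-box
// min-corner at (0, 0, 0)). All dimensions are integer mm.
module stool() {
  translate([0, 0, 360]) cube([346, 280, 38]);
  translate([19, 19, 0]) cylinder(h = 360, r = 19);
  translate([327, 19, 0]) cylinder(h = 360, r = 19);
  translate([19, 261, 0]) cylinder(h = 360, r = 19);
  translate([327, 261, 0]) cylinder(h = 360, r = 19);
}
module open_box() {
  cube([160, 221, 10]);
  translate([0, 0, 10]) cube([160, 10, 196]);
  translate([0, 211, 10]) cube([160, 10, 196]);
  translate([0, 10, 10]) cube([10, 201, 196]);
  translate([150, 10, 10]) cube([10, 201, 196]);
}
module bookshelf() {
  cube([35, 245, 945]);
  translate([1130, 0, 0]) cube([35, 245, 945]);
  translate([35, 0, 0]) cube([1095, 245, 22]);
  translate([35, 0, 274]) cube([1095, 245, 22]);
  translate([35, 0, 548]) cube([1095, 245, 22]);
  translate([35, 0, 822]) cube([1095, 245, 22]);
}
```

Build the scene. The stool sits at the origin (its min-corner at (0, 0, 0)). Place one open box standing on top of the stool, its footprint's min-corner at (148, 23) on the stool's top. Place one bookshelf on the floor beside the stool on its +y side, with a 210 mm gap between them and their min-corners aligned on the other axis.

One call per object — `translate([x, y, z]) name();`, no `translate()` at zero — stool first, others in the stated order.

stool();
translate([148, 23, 398]) open_box();
translate([0, 490, 0]) bookshelf();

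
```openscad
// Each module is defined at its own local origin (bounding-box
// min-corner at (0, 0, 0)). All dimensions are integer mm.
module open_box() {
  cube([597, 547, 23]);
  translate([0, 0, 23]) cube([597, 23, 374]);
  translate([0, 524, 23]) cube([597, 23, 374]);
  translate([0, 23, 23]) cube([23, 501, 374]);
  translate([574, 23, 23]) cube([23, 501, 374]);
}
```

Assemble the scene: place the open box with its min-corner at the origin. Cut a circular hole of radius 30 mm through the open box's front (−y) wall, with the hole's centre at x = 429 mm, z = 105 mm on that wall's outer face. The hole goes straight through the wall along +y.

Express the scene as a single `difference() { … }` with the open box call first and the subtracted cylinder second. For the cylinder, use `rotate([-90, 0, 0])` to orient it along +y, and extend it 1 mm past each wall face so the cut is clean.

difference() {
  open_box();
  translate([429, -1, 105]) rotate([-90, 0, 0]) cylinder(h = 25, r = 30);
}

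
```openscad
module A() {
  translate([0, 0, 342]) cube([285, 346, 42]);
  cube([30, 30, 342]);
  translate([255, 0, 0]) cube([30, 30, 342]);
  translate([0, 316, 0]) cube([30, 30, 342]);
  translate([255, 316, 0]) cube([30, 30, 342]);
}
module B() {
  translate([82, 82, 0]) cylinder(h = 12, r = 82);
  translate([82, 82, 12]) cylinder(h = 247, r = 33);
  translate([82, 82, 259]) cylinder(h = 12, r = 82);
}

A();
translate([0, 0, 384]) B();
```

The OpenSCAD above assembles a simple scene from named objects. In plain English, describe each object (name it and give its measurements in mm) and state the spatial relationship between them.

A is a four-legged stool. The seat is 285×346 mm, 42 mm thick, top at z = 384 mm. It stands on four square legs, each 30×30 mm in cross-section, from z = 0 to the seat underside, each flush with a corner of the seat.

B is a spool: two coaxial disc flanges of radius 82 mm and thickness 12 mm, joined by a core cylinder of radius 33 mm and height 247 mm. The lower flange rests on z = 0 and the three cylinders share a vertical axis.

The spool is on top of the stool.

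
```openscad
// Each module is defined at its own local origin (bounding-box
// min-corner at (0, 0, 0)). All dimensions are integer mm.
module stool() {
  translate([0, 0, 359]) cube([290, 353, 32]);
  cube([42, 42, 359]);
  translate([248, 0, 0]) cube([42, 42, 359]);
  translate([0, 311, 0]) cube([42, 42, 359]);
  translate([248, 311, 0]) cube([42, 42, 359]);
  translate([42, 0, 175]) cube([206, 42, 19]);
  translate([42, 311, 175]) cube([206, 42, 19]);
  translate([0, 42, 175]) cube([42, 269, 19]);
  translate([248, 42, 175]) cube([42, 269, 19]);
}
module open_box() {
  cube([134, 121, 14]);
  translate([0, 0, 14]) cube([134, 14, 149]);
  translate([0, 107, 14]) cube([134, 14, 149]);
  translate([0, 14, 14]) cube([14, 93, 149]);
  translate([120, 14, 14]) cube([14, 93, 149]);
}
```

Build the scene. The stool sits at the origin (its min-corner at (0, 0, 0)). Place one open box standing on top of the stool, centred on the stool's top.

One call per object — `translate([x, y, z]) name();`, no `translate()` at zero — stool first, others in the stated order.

stool();
translate([78, 116, 391]) open_box();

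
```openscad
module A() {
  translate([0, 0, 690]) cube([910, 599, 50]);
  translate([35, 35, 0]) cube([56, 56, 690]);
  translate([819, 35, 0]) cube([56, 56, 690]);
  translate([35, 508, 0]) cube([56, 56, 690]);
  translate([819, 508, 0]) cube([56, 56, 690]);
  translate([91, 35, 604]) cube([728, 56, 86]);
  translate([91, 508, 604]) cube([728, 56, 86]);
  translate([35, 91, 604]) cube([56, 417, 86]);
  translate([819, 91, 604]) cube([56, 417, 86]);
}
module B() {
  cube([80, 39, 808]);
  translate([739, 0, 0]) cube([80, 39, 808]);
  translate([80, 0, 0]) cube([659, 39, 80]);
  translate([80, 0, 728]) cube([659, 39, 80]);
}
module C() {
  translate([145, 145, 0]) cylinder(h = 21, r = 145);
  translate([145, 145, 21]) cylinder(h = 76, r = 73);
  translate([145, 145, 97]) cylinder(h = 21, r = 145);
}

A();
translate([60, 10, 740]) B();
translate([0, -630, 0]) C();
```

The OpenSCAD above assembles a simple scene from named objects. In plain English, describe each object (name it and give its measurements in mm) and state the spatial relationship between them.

A is a rectangular dining table. The top is 910×599×50 mm with its upper surface at z = 740 mm. It stands on four 56×56 mm square legs, each inset 35 mm from the nearest pair of top edges, running from the floor to the underside of the top. Four apron rails, 56 mm thick and 86 mm tall, run between adjacent legs with their top edges flush with the underside of the top and their outer faces flush with the legs' outer faces.

B is a rectangular picture frame lying in the x–z plane (depth along y). The opening is 659 mm wide (x) by 648 mm tall (z), surrounded by a border 80 mm wide on all four sides. The frame is 39 mm deep and is made of two full-height vertical stiles with two horizontal rails fitted between them.

C is a spool: two coaxial disc flanges of radius 145 mm and thickness 21 mm, joined by a core cylinder of radius 73 mm and height 76 mm. The lower flange rests on z = 0 and the three cylinders share a vertical axis.

The picture frame is on top of the table. The spool is on the floor beside the table on its −y side.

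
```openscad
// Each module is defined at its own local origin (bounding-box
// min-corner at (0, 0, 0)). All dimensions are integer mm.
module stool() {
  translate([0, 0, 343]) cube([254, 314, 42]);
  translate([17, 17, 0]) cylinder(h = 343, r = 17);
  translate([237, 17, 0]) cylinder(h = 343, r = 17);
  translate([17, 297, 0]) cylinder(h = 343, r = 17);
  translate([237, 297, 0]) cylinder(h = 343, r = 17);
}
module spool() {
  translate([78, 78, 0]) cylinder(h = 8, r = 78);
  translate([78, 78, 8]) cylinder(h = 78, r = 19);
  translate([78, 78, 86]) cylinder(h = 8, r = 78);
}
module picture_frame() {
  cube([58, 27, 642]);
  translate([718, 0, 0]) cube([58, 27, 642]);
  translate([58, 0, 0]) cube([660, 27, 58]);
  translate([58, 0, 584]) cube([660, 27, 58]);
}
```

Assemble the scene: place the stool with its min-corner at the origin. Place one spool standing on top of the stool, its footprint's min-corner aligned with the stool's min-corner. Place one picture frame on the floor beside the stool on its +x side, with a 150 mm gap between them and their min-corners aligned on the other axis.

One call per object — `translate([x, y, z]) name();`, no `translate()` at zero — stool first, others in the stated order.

stool();
translate([0, 0, 385]) spool();
translate([404, 0, 0]) picture_frame();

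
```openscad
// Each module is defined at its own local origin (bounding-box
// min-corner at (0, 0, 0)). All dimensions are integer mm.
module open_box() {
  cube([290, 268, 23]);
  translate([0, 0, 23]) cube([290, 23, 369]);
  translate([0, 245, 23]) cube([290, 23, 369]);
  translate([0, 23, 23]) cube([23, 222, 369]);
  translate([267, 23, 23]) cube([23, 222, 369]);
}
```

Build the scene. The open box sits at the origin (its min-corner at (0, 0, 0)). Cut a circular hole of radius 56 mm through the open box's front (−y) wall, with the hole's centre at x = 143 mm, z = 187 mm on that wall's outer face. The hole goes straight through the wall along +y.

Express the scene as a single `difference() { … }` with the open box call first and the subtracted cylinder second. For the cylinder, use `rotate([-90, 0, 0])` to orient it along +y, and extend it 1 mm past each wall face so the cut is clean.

difference() {
  open_box();
  translate([143, -1, 187]) rotate([-90, 0, 0]) cylinder(h = 25, r = 56);
}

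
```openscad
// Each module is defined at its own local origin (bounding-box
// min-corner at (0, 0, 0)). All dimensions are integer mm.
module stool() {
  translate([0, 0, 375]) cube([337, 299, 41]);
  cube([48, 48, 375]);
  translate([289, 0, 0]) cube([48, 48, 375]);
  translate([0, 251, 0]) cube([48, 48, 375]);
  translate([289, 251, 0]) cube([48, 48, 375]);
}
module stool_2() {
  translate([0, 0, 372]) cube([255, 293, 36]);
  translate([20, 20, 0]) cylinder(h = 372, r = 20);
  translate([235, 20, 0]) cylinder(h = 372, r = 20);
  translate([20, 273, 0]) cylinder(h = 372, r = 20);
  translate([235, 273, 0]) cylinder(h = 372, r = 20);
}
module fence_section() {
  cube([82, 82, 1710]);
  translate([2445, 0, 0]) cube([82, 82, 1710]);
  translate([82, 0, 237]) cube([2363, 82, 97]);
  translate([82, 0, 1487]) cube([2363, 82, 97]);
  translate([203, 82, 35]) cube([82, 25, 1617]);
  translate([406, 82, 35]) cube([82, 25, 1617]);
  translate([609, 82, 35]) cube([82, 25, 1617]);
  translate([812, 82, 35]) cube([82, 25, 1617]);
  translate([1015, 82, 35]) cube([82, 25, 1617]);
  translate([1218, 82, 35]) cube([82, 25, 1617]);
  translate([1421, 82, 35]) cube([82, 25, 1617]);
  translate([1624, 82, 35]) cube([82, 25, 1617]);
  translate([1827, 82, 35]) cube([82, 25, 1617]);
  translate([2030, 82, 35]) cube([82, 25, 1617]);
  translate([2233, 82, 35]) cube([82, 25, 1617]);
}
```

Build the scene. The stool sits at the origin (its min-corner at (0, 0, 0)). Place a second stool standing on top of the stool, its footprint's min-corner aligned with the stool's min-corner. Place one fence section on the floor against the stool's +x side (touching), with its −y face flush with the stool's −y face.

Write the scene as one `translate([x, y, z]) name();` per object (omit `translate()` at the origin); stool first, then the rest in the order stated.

stool();
translate([0, 0, 416]) stool_2();
translate([337, 0, 0]) fence_section();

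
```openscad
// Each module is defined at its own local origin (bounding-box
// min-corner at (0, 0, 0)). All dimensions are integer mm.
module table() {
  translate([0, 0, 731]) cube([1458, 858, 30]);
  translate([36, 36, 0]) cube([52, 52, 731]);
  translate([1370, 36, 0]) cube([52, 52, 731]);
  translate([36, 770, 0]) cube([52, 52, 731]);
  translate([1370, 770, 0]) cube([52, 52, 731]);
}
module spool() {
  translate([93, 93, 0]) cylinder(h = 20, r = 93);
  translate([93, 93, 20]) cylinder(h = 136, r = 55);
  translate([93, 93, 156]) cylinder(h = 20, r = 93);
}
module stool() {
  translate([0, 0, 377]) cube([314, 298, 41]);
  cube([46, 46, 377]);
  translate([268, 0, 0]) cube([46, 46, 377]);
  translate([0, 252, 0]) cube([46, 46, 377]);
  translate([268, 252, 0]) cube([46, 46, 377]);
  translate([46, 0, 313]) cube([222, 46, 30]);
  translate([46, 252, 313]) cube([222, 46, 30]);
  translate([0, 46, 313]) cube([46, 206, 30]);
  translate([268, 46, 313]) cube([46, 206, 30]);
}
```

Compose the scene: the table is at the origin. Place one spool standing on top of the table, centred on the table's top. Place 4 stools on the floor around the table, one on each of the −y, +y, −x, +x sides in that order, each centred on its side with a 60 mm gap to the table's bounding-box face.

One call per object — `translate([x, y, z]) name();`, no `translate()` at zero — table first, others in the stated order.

table();
translate([636, 336, 761]) spool();
translate([572, -358, 0]) stool();
translate([572, 918, 0]) stool();
translate([-374, 280, 0]) stool();
translate([1518, 280, 0]) stool();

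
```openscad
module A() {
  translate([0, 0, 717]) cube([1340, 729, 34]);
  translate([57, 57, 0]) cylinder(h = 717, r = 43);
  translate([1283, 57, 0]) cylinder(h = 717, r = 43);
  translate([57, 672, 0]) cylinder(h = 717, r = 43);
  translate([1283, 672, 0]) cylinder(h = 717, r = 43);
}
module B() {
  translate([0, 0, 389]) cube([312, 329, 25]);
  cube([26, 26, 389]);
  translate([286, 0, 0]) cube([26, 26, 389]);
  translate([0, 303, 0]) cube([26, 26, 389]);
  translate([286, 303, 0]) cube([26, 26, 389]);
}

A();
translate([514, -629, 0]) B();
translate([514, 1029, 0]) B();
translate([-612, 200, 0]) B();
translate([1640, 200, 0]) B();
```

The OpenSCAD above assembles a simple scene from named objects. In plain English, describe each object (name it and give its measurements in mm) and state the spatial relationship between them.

A is a rectangular dining table. The top is 1340×729×34 mm with its upper surface at z = 751 mm. It stands on four round legs of 86 mm diameter, each leg's bounding box inset 14 mm from the nearest pair of top edges, running from the floor to the underside of the top.

B is a simple wooden stool: a rectangular seat 312 mm (x) by 329 mm (y), 25 mm thick, top face at z = 414 mm, on four square legs, each 26×26 mm in cross-section. The legs rest on z = 0, each flush with a corner of the seat.

Four stools sit around the table at the −y, +y, −x, +x sides.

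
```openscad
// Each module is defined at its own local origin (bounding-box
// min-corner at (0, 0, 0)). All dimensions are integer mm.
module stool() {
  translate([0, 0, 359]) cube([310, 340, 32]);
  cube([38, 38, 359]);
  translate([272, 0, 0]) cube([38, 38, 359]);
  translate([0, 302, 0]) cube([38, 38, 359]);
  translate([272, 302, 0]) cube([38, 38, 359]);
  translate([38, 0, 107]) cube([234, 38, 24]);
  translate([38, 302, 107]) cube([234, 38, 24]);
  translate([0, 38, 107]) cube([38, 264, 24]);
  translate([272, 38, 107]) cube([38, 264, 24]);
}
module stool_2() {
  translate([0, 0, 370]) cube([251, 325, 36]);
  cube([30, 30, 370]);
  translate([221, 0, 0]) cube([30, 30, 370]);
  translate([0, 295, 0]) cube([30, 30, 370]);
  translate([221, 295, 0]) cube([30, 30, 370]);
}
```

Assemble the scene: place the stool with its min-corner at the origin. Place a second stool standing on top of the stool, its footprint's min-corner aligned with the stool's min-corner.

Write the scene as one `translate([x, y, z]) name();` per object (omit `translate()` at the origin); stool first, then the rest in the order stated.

stool();
translate([0, 0, 391]) stool_2();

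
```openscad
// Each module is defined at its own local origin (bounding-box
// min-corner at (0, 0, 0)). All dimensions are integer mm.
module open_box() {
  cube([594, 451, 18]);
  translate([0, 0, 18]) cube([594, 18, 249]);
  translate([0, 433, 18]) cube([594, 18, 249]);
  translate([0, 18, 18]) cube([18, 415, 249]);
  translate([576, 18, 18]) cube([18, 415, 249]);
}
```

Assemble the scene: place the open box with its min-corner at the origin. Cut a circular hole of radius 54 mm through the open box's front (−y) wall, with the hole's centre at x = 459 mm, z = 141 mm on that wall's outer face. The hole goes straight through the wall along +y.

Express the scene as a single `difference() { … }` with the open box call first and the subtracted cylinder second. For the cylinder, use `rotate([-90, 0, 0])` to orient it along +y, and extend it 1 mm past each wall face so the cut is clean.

difference() {
  open_box();
  translate([459, -1, 141]) rotate([-90, 0, 0]) cylinder(h = 20, r = 54);
}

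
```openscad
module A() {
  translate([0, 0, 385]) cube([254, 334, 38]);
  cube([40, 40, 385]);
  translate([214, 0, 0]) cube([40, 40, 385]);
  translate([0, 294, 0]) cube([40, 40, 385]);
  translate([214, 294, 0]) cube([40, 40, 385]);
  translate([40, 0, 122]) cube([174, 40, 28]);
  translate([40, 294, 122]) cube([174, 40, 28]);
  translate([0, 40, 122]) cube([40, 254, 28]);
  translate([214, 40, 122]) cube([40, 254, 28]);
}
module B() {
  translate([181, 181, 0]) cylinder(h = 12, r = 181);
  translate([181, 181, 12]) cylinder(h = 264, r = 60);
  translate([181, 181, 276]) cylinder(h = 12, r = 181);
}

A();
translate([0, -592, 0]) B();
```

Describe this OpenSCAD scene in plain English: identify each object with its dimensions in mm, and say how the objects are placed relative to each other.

A is a four-legged stool. The seat is 254×334 mm, 38 mm thick, top at z = 423 mm. It stands on four square legs, each 40×40 mm in cross-section, from z = 0 to the seat underside, each flush with a corner of the seat. Four stretchers, 40 mm wide and 28 mm tall, connect adjacent legs with their undersides at z = 122 mm, each running between the inner faces of the legs it joins and aligned with the legs' outer faces on the other axis.

B is a spool: two coaxial disc flanges of radius 181 mm and thickness 12 mm, joined by a core cylinder of radius 60 mm and height 264 mm. The lower flange rests on z = 0 and the three cylinders share a vertical axis.

The spool is on the floor beside the stool on its −y side.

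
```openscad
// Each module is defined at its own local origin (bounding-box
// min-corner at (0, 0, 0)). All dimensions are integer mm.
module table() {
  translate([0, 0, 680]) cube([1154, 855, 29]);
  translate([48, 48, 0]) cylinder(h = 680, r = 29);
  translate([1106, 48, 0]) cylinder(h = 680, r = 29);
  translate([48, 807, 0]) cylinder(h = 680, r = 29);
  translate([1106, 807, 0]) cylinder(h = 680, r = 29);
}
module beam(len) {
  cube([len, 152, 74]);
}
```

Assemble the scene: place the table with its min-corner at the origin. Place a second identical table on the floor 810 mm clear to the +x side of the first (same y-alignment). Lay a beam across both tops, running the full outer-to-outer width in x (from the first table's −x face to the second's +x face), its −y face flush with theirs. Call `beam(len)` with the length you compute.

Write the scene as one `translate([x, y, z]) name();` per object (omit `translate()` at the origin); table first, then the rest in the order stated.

table();
translate([1964, 0, 0]) table();
translate([0, 0, 709]) beam(3118);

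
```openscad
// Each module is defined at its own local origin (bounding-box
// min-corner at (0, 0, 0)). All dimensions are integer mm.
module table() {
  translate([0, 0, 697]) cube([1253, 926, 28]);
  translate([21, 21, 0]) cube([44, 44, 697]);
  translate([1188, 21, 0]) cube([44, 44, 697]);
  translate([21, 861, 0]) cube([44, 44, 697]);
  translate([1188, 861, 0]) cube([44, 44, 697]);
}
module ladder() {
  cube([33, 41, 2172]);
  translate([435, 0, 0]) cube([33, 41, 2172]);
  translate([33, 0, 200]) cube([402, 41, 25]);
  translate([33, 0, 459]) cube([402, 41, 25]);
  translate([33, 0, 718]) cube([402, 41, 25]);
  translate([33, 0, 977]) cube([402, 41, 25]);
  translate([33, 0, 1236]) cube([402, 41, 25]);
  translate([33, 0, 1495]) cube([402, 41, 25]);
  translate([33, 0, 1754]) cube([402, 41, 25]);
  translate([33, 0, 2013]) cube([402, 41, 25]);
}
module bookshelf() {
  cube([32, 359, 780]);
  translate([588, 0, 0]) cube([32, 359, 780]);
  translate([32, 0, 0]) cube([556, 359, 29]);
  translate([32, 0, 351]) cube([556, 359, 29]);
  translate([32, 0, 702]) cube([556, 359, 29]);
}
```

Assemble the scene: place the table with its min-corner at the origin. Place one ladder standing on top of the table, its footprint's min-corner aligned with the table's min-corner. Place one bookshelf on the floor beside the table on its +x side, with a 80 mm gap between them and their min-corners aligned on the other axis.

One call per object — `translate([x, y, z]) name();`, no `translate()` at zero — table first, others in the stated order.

table();
translate([0, 0, 725]) ladder();
translate([1333, 0, 0]) bookshelf();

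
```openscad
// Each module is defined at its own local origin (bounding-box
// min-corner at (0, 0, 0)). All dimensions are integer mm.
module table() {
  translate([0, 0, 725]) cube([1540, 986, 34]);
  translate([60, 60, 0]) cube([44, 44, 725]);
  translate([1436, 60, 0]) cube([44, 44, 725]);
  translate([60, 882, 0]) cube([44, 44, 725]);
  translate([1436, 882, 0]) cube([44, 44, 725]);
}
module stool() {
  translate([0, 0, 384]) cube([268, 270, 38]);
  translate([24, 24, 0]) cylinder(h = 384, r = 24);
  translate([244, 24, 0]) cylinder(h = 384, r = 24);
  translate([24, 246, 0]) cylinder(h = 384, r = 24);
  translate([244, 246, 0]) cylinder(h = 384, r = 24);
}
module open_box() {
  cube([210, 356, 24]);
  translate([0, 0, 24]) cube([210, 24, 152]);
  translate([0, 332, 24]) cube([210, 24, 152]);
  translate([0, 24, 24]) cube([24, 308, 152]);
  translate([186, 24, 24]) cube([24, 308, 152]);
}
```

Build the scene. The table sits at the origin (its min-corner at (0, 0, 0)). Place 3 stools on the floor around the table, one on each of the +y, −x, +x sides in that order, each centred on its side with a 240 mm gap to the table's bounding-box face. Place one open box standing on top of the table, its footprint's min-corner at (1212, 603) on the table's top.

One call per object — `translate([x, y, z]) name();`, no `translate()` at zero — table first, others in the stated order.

table();
translate([636, 1226, 0]) stool();
translate([-508, 358, 0]) stool();
translate([1780, 358, 0]) stool();
translate([1212, 603, 759]) open_box();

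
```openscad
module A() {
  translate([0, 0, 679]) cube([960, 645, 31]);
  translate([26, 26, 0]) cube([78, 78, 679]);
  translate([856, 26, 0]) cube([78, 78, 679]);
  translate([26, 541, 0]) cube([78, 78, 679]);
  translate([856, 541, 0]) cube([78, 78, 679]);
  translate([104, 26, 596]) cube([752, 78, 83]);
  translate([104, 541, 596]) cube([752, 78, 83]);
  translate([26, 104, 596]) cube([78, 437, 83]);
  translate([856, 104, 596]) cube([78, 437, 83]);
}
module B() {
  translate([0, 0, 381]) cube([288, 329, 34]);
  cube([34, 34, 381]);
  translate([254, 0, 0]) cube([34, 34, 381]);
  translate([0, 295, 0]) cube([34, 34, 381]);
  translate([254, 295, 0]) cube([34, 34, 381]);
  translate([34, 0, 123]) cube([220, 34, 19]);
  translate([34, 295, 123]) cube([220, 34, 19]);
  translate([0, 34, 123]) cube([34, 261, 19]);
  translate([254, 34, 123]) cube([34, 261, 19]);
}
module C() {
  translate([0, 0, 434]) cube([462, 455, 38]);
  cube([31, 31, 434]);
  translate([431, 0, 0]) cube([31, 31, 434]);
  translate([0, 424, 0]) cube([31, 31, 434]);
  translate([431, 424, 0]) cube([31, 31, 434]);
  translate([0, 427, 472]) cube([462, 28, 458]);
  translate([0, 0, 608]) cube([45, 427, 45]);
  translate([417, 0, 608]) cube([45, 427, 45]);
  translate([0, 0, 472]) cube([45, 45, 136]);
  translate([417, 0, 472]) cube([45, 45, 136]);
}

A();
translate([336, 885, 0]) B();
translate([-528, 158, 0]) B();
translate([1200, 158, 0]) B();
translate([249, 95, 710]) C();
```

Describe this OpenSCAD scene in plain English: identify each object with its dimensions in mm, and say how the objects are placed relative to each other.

A is a table with a 960×645 mm rectangular top, 31 mm thick, top surface at z = 710 mm, supported by four 78×78 mm square legs, each inset 26 mm from the nearest pair of top edges, running from the floor. Four apron rails, 78 mm thick and 83 mm tall, run between adjacent legs with their top edges flush with the underside of the top and their outer faces flush with the legs' outer faces.

B is a four-legged stool. The seat is a 288×329×34 mm slab whose top surface is at z = 415 mm; four square legs, each 34×34 mm in cross-section, run from the floor (z = 0) to the underside of the seat, each flush with a corner of the seat. Four stretchers, 34 mm wide and 19 mm tall, connect adjacent legs with their undersides at z = 123 mm, each running between the inner faces of the legs it joins and aligned with the legs' outer faces on the other axis.

C is a chair. The seat is a 462×455×38 mm slab with its top at z = 472 mm, on four 31×31 mm corner legs (flush with the seat edges, standing on z = 0). A flat backrest 28 mm thick, 458 mm tall, spans the full seat width and rises from the seat top along its +y edge, rear face flush with the rear of the seat. Two armrests of 45×45 mm section run along each side from the seat's front edge to the front of the backrest, top faces 181 mm above the seat top and outer faces flush with the seat's x-edges; a 45×45 mm post under the front of each armrest stands on the seat at the front corner.

Three stools sit around the table at the +y, −x, +x sides. The chair is on top of the table, centred.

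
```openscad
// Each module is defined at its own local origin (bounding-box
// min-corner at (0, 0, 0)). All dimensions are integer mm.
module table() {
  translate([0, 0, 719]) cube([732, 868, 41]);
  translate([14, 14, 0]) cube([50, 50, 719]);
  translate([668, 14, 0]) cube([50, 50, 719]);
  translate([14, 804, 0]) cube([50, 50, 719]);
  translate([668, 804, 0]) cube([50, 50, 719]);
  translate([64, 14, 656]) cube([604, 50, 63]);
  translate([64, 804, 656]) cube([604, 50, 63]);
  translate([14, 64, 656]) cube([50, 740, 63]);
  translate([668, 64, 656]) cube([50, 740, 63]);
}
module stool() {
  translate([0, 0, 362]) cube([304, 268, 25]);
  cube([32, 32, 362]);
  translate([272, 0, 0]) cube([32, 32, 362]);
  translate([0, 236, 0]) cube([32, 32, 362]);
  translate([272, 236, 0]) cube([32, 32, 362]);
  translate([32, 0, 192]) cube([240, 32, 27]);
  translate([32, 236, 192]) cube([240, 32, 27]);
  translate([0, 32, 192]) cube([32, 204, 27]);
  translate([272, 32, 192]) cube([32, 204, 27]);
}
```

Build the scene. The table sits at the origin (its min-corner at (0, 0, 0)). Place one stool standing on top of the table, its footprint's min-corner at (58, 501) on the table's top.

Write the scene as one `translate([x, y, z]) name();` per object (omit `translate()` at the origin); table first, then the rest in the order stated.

table();
translate([58, 501, 760]) stool();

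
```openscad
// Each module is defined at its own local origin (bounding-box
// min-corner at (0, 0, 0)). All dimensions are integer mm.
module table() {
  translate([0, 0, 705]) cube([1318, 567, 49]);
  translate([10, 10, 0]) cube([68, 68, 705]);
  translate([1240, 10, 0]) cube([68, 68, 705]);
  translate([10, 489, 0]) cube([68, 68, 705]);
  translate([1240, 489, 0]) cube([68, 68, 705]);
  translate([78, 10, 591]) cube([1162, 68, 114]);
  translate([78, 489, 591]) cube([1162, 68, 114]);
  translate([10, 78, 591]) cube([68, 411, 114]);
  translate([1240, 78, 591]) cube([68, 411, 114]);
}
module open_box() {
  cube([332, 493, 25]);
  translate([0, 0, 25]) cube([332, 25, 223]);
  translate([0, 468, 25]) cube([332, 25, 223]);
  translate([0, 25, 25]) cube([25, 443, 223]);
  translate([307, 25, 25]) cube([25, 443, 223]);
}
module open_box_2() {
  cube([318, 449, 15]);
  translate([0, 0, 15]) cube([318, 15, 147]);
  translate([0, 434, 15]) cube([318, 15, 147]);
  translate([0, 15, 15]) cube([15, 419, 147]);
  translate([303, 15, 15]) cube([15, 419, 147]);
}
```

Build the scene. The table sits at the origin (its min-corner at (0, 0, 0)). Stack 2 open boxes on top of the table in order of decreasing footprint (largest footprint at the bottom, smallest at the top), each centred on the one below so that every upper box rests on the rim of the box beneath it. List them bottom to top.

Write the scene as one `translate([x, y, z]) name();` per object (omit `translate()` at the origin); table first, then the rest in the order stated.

table();
translate([493, 37, 754]) open_box();
translate([500, 59, 1002]) open_box_2();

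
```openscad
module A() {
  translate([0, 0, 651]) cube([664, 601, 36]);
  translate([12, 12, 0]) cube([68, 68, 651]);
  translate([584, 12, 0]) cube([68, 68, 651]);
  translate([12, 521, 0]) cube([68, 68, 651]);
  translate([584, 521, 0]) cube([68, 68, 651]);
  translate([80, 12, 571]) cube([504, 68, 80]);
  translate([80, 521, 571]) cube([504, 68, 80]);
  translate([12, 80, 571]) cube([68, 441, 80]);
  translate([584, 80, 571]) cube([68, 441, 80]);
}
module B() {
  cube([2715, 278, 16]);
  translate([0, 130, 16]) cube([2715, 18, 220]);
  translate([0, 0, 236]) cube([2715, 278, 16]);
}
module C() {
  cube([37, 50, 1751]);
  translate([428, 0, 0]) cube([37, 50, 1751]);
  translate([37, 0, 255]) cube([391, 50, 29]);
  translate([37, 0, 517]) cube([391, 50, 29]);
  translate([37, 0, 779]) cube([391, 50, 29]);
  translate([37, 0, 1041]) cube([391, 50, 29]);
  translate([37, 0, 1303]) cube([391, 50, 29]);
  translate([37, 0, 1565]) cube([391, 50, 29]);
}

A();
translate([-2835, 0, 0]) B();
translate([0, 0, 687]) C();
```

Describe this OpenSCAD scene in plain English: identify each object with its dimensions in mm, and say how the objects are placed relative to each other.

A is a rectangular dining table. The top is 664×601×36 mm with its upper surface at z = 687 mm. It stands on four 68×68 mm square legs, each inset 12 mm from the nearest pair of top edges, running from the floor to the underside of the top. Four apron rails, 68 mm thick and 80 mm tall, run between adjacent legs with their top edges flush with the underside of the top and their outer faces flush with the legs' outer faces.

B is an I-beam lying along x, 2715 mm long. Overall section height 252 mm. Two flanges 278 mm wide (y) and 16 mm thick, one on the floor and one at the top; a web 18 mm thick runs between them, centred on the flange width.

C is a wooden ladder with two side rails of 37×50 mm section and 1751 mm height, set 465 mm apart overall. Between them run 6 rectangular rungs (50 mm deep, 29 mm thick), front faces flush with the rails' −y face. The bottom of the first rung is 255 mm above the floor and each subsequent rung is 262 mm higher than the one below.

The I-beam is on the floor beside the table on its −x side. The ladder is on top of the table.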